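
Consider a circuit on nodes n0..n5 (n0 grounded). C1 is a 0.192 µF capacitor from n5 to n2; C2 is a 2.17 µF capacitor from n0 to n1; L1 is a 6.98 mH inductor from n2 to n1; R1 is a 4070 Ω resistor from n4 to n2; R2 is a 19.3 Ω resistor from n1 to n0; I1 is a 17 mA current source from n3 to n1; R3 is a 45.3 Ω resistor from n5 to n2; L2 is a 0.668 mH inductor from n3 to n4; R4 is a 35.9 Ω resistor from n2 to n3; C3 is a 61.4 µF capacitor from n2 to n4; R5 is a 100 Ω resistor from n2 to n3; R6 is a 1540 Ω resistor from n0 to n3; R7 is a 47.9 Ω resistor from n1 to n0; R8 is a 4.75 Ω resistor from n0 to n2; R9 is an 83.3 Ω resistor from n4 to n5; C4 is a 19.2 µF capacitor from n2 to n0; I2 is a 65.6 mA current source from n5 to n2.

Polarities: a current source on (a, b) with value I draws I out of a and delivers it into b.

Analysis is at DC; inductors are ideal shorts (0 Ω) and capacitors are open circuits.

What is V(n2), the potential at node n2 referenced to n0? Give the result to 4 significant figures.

Element admittances at DC:
  Y(C1) = 0.000 S between n5,n2
  Y(C2) = 0.000 S between n0,n1
  L1: short n2↔n1 (DC inductor)
  Y(R1) = 0.0002457 S between n4,n2
  Y(R2) = 0.05181 S between n1,n0
  I1: injects 0.017 A into n1 (from n3)
  Y(R3) = 0.02208 S between n5,n2
  L2: short n3↔n4 (DC inductor)
  Y(R4) = 0.02786 S between n2,n3
  Y(C3) = 0.000 S between n2,n4
  Y(R5) = 0.01000 S between n2,n3
  Y(R6) = 0.0006494 S between n0,n3
  Y(R7) = 0.02088 S between n1,n0
  Y(R8) = 0.2105 S between n0,n2
  Y(R9) = 0.01200 S between n4,n5
  Y(C4) = 0.000 S between n2,n0
  I2: injects 0.0656 A into n2 (from n5)
Assemble and solve the 7×7 MNA system:
  V(n1)=0.001972  V(n2)=0.001972  V(n3)=-0.8601  V(n4)=-0.8601  V(n5)=-2.227
  i(L1)=-0.01686  i(L2)=0.01619

0.001972 V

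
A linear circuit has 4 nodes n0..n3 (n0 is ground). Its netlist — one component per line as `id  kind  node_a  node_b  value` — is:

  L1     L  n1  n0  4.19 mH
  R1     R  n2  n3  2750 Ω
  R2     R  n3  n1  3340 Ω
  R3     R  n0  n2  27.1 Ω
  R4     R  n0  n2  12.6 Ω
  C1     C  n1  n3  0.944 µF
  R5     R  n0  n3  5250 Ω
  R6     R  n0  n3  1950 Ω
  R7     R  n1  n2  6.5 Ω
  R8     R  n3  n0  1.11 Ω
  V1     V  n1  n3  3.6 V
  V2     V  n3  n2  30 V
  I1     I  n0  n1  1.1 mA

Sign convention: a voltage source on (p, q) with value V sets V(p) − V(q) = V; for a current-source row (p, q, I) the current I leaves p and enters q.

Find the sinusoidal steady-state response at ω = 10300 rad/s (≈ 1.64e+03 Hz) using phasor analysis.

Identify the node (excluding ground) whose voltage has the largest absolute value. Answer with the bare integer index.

MNA unknowns: 3 node voltages V₁..V_3 plus 2 source currents (V1, V2)
L1: Y=0.000-0.02317j on G[1,0]
R1: Y=0.0003636+0.000j on G[2,3]
R2: Y=0.0002994+0.000j on G[3,1]
R3: Y=0.03690+0.000j on G[0,2]
R4: Y=0.07937+0.000j on G[0,2]
C1: Y=0.000+0.009723j on G[1,3]
R5: Y=0.0001905+0.000j on G[0,3]
R6: Y=0.0005128+0.000j on G[0,3]
R7: Y=0.1538+0.000j on G[1,2]
R8: Y=0.9009+0.000j on G[3,0]
V1: row V1−V3=3.6, i_V1 at 1,3
V2: row V3−V2=30, i_V2 at 3,2
I1: z[0]−=0.0011, z[1]+=0.0011
solve → V1=7.024+0.1599j, V2=-26.58+0.1599j, V3=3.424+0.1599j
aux → i_V1=-5.173+0.1278j, i_V2=-8.270+0.01859j

2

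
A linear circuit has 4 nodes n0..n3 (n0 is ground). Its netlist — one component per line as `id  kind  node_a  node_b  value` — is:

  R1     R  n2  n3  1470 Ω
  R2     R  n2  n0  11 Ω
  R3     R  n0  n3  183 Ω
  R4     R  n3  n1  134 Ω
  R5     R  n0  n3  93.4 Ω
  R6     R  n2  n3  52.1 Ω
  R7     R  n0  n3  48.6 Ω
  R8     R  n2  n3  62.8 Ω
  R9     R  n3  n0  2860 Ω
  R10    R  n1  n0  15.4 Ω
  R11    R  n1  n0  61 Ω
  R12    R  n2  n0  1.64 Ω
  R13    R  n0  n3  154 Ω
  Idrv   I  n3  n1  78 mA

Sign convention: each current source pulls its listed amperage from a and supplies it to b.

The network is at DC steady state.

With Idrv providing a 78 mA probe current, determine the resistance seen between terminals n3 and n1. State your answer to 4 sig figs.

Apply KCL at each of the 3 non-ground nodes and solve the resulting linear system.
Node n1: branches {R4, R10, R11, Idrv} → V_1 = 0.8074
Node n2: branches {R1, R2, R6, R8, R12} → V_2 = -0.04111
Node n3: branches {R1, R3, R4, R5, R6, R7, R8, R9, R13, Idrv} → V_3 = -0.8457

R_eq = 21.19 Ω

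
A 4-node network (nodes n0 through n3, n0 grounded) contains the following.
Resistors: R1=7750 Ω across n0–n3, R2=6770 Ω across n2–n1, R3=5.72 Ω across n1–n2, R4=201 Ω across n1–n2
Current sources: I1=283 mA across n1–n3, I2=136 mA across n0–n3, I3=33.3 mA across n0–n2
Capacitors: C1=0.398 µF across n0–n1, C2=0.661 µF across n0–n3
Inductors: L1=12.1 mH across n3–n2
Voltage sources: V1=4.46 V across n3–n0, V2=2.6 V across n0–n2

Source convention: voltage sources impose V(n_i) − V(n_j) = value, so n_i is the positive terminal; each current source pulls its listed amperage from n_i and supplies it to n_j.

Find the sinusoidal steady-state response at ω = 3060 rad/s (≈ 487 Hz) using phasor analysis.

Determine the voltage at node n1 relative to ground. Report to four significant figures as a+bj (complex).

-4.172+0.02824j V

MNA unknowns: 3 node voltages V₁..V_3 plus 2 source currents (V1, V2)
R1: Y=0.0001290+0.000j on G[0,3]
I1: z[1]−=0.283, z[3]+=0.283
R2: Y=0.0001477+0.000j on G[2,1]
I2: z[0]−=0.136, z[3]+=0.136
R3: Y=0.1748+0.000j on G[1,2]
C1: Y=0.000+0.001218j on G[0,1]
I3: z[0]−=0.0333, z[2]+=0.0333
C2: Y=0.000+0.002023j on G[0,3]
L1: Y=0.000-0.02701j on G[3,2]
R4: Y=0.004975+0.000j on G[1,2]
V1: row V3−V0=4.46, i_V1 at 3,0
V2: row V0−V2=2.6, i_V2 at 0,2
solve → V1=-4.172+0.02824j, V2=-2.600+0.000j, V3=4.460+0.000j
aux → i_V1=0.4184+0.1817j, i_V2=0.2497+0.1856j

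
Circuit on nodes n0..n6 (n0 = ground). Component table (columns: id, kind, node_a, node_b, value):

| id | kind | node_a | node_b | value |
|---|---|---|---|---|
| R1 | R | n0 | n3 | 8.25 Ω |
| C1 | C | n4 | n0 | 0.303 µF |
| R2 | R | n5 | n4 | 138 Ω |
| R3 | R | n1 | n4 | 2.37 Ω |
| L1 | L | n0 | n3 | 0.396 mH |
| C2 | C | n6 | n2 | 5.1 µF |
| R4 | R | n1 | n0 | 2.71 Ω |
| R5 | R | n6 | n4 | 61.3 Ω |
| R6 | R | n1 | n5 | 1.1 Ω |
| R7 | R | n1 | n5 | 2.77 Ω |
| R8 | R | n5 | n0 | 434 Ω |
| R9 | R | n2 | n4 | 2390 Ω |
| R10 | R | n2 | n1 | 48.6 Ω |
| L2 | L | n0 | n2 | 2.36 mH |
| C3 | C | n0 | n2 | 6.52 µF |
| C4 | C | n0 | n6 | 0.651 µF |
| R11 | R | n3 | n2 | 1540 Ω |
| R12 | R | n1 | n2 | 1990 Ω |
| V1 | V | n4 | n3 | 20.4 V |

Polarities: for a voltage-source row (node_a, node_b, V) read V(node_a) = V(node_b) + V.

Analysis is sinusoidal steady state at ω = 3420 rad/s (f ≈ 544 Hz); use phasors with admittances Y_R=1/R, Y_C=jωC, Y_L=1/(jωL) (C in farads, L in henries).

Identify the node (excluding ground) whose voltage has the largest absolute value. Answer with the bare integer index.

4

Element admittances at ω=3420 rad/s:
  Y(R1) = 0.1212+0.000j S between n0,n3
  Y(C1) = 0.000+0.001036j S between n4,n0
  Y(R2) = 0.007246+0.000j S between n5,n4
  Y(R3) = 0.4219+0.000j S between n1,n4
  Y(L1) = 0.000-0.7384j S between n0,n3
  Y(C2) = 0.000+0.01744j S between n6,n2
  Y(R4) = 0.3690+0.000j S between n1,n0
  Y(R5) = 0.01631+0.000j S between n6,n4
  Y(R6) = 0.9091+0.000j S between n1,n5
  Y(R7) = 0.3610+0.000j S between n1,n5
  Y(R8) = 0.002304+0.000j S between n5,n0
  Y(R9) = 0.0004184+0.000j S between n2,n4
  Y(R10) = 0.02058+0.000j S between n2,n1
  Y(L2) = 0.000-0.1239j S between n0,n2
  Y(C3) = 0.000+0.02230j S between n0,n2
  Y(C4) = 0.000+0.002226j S between n0,n6
  Y(R11) = 0.0006494+0.000j S between n3,n2
  Y(R12) = 0.0005025+0.000j S between n1,n2
  V1: constraint V(n4)−V(n3) = 20.4
Assemble and solve the 7×7 MNA system:
  V(n1)=9.539-2.519j  V(n2)=0.9647+3.969j  V(n3)=-2.186-5.017j  V(n4)=18.21-5.017j  V(n5)=9.571-2.528j  V(n6)=3.735-8.489j
  i(V1)=-3.971+1.000j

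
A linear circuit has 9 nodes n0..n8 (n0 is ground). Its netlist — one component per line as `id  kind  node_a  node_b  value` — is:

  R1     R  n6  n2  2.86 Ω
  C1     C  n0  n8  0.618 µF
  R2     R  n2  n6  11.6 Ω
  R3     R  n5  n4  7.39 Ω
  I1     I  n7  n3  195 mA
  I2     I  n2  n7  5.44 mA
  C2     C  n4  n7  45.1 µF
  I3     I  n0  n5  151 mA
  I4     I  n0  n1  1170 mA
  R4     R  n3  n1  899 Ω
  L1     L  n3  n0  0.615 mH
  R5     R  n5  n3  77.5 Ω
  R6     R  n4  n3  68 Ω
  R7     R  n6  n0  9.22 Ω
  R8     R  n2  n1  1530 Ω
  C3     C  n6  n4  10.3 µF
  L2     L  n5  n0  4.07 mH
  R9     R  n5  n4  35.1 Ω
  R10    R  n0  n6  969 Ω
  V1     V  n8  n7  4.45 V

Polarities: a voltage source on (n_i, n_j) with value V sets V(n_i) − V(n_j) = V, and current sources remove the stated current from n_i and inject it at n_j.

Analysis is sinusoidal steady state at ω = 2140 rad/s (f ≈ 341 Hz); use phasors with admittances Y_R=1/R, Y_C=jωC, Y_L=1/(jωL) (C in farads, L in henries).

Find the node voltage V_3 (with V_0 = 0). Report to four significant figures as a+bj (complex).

Element admittances at ω=2140 rad/s:
  Y(R1) = 0.3497+0.000j S between n6,n2
  Y(C1) = 0.000+0.001323j S between n0,n8
  Y(R2) = 0.08621+0.000j S between n2,n6
  Y(R3) = 0.1353+0.000j S between n5,n4
  I1: injects 0.195 A into n3 (from n7)
  I2: injects 0.00544 A into n7 (from n2)
  Y(C2) = 0.000+0.09651j S between n4,n7
  I3: injects 0.151 A into n5 (from n0)
  I4: injects 1.17 A into n1 (from n0)
  Y(R4) = 0.001112+0.000j S between n3,n1
  Y(L1) = 0.000-0.7598j S between n3,n0
  Y(R5) = 0.01290+0.000j S between n5,n3
  Y(R6) = 0.01471+0.000j S between n4,n3
  Y(R7) = 0.1085+0.000j S between n6,n0
  Y(R8) = 0.0006536+0.000j S between n2,n1
  Y(C3) = 0.000+0.02204j S between n6,n4
  Y(L2) = 0.000-0.1148j S between n5,n0
  Y(R9) = 0.02849+0.000j S between n5,n4
  Y(R10) = 0.001032+0.000j S between n0,n6
  V1: constraint V(n8)−V(n7) = 4.45
Assemble and solve the 9×9 MNA system:
  V(n1)=664.2+0.3591j  V(n2)=4.428-1.033j  V(n3)=0.01410+1.177j  V(n4)=-1.733+1.139j  V(n5)=-1.050+0.4602j  V(n6)=3.451-1.035j  V(n7)=-1.769+3.062j  V(n8)=2.681+3.062j
  i(V1)=0.004049-0.003545j

0.01410+1.177j V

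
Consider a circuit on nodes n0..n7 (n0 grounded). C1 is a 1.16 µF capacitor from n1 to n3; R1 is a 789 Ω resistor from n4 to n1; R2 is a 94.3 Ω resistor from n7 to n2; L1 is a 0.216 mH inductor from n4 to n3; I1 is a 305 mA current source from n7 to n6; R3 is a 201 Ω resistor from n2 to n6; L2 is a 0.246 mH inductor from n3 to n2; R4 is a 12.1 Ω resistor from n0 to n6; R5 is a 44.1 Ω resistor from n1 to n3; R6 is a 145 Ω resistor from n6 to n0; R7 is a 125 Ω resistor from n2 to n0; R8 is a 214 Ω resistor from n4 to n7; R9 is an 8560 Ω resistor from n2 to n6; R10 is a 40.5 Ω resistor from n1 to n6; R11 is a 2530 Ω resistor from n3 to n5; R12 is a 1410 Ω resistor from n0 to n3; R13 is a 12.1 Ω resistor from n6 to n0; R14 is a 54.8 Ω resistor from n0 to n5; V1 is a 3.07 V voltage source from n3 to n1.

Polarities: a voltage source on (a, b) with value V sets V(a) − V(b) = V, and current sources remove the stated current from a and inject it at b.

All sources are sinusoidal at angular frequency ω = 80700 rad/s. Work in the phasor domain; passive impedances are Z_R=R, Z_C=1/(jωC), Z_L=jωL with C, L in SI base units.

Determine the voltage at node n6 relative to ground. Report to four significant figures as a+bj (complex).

Element admittances at ω=80700 rad/s:
  Y(C1) = 0.000+0.09361j S between n1,n3
  Y(R1) = 0.001267+0.000j S between n4,n1
  Y(R2) = 0.01060+0.000j S between n7,n2
  Y(L1) = 0.000-0.05737j S between n4,n3
  I1: injects 0.305 A into n6 (from n7)
  Y(R3) = 0.004975+0.000j S between n2,n6
  Y(L2) = 0.000-0.05037j S between n3,n2
  Y(R4) = 0.08264+0.000j S between n0,n6
  Y(R5) = 0.02268+0.000j S between n1,n3
  Y(R6) = 0.006897+0.000j S between n6,n0
  Y(R7) = 0.008000+0.000j S between n2,n0
  Y(R8) = 0.004673+0.000j S between n4,n7
  Y(R9) = 0.0001168+0.000j S between n2,n6
  Y(R10) = 0.02469+0.000j S between n1,n6
  Y(R11) = 0.0003953+0.000j S between n3,n5
  Y(R12) = 0.0007092+0.000j S between n0,n3
  Y(R13) = 0.08264+0.000j S between n6,n0
  Y(R14) = 0.01825+0.000j S between n0,n5
  V1: constraint V(n3)−V(n1) = 3.07
Assemble and solve the 8×8 MNA system:
  V(n1)=-8.559+0.9246j  V(n2)=-5.983-1.659j  V(n3)=-5.489+0.9246j  V(n4)=-5.478-0.7982j  V(n5)=-0.1164+0.01960j  V(n6)=0.3129+0.07120j  V(n7)=-25.79-1.396j
  i(V1)=-0.2926-0.2641j

0.3129+0.07120j V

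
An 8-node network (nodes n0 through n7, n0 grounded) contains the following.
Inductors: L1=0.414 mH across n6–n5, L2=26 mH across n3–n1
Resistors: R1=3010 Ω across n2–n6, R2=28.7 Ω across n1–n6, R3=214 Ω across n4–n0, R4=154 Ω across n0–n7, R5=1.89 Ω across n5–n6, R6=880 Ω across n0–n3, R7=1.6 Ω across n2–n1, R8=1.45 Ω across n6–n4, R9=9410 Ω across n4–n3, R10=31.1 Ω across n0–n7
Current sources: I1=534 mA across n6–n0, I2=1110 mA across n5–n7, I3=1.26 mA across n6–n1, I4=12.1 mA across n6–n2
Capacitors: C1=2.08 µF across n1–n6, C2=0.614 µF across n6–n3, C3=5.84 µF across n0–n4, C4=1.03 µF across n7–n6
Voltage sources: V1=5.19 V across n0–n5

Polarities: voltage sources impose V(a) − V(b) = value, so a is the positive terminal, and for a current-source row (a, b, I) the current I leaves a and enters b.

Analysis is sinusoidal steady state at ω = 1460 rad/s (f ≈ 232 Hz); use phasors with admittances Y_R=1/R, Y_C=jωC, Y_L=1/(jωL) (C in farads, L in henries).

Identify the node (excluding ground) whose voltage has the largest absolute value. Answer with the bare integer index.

7

Element admittances at ω=1460 rad/s:
  Y(L1) = 0.000-1.654j S between n6,n5
  Y(R1) = 0.0003322+0.000j S between n2,n6
  Y(R2) = 0.03484+0.000j S between n1,n6
  Y(L2) = 0.000-0.02634j S between n3,n1
  Y(R3) = 0.004673+0.000j S between n4,n0
  Y(R4) = 0.006494+0.000j S between n0,n7
  Y(R5) = 0.5291+0.000j S between n5,n6
  I1: injects 0.534 A into n0 (from n6)
  Y(C1) = 0.000+0.003037j S between n1,n6
  I2: injects 1.11 A into n7 (from n5)
  Y(C2) = 0.000+0.0008964j S between n6,n3
  I3: injects 0.00126 A into n1 (from n6)
  I4: injects 0.0121 A into n2 (from n6)
  Y(R6) = 0.001136+0.000j S between n0,n3
  Y(C3) = 0.000+0.008526j S between n0,n4
  Y(R7) = 0.6250+0.000j S between n2,n1
  Y(R8) = 0.6897+0.000j S between n6,n4
  Y(R9) = 0.0001063+0.000j S between n4,n3
  Y(R10) = 0.03215+0.000j S between n0,n7
  Y(C4) = 0.000+0.001504j S between n7,n6
  V1: constraint V(n0)−V(n5) = 5.19
Assemble and solve the 8×8 MNA system:
  V(n1)=-4.800-0.3159j  V(n2)=-4.781-0.3158j  V(n3)=-4.786-0.1063j  V(n4)=-5.298-0.1924j  V(n5)=-5.190+0.000j  V(n6)=-5.332-0.2592j  V(n7)=28.68-1.323j
  i(V1)=1.614-0.09734j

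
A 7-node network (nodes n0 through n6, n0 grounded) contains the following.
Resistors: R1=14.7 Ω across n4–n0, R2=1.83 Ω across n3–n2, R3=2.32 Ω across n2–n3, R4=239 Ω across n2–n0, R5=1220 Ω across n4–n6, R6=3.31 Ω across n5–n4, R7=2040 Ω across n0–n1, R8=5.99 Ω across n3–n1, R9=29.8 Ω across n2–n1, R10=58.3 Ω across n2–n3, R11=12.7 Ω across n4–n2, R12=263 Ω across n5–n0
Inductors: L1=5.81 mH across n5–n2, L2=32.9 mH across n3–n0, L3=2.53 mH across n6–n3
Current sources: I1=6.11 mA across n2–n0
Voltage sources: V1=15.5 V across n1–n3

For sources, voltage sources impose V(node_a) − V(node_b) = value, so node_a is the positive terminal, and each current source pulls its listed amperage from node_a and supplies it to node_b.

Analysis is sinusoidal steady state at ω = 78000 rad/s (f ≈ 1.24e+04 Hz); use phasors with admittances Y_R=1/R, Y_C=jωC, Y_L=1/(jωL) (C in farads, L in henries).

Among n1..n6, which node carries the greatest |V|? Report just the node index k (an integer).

1

Apply KCL at each of the 6 non-ground nodes and solve the resulting linear system.
Node n1: branches {R7, R8, R9, V1} → V_1 = 14.68-0.01259j
Node n2: branches {R2, R3, R4, L1, R9, R10, I1, R11} → V_2 = -0.3124-0.01221j
Node n3: branches {R2, R3, R8, L2, R10, L3, V1} → V_3 = -0.8247-0.01259j
Node n4: branches {R1, R5, R6, R11} → V_4 = -0.1671-0.003736j
Node n5: branches {L1, R6, R12} → V_5 = -0.1650-0.002627j
Node n6: branches {R5, L3} → V_6 = -0.8094+0.09131j
Source currents: i(V1)=-3.098+1.900e-05j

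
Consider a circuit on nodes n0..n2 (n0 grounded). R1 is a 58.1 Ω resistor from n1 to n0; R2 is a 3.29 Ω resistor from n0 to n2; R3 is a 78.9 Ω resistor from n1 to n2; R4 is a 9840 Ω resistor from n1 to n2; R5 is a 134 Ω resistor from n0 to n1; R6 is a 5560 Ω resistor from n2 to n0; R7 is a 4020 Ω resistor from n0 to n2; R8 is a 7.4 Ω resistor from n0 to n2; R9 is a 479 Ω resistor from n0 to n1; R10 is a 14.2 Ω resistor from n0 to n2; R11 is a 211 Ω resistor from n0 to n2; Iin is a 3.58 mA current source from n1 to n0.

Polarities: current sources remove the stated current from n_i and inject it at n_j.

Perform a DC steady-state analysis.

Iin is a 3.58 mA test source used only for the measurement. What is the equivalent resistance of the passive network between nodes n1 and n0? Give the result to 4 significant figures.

Element admittances at DC:
  Y(R1) = 0.01721 S between n1,n0
  Y(R2) = 0.3040 S between n0,n2
  Y(R3) = 0.01267 S between n1,n2
  Y(R4) = 0.0001016 S between n1,n2
  Y(R5) = 0.007463 S between n0,n1
  Y(R6) = 0.0001799 S between n2,n0
  Y(R7) = 0.0002488 S between n0,n2
  Y(R8) = 0.1351 S between n0,n2
  Y(R9) = 0.002088 S between n0,n1
  Y(R10) = 0.07042 S between n0,n2
  Y(R11) = 0.004739 S between n0,n2
  Iin: injects 0.00358 A into n0 (from n1)
Assemble and solve the 2×2 MNA system:
  V(n1)=-0.09126  V(n2)=-0.002210

R_eq = 25.49 Ω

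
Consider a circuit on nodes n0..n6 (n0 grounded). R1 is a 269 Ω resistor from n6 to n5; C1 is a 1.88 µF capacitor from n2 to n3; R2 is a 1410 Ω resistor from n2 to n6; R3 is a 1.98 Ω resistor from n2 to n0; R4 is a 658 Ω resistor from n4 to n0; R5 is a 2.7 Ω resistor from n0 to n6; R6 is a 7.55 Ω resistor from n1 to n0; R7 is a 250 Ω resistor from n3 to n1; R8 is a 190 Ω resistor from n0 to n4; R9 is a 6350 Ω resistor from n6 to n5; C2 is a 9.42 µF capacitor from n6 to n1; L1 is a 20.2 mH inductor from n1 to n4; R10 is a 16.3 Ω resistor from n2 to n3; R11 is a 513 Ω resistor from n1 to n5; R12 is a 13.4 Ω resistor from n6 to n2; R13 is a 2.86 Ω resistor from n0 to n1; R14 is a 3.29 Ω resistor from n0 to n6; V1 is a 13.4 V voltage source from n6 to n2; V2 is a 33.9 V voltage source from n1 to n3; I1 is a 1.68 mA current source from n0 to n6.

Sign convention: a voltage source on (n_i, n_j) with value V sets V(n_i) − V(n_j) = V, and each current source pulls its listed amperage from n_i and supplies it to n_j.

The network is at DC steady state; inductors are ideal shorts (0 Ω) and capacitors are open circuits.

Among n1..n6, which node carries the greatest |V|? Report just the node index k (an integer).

Apply KCL at each of the 6 non-ground nodes and solve the resulting linear system.
Node n1: branches {R6, R7, C2, L1, R11, R13, V2} → V_1 = 2.800
Node n2: branches {C1, R2, R3, R10, R12, V1} → V_2 = -8.821
Node n3: branches {C1, R7, R10, V2} → V_3 = -31.10
Node n4: branches {R4, R8, L1} → V_4 = 2.800
Node n5: branches {R1, R9, R11} → V_5 = 3.984
Node n6: branches {R1, R2, R5, R9, C2, R12, R14, V1, I1} → V_6 = 4.579
Source currents: i(L1)=0.01900, i(V1)=-4.098, i(V2)=-1.502

3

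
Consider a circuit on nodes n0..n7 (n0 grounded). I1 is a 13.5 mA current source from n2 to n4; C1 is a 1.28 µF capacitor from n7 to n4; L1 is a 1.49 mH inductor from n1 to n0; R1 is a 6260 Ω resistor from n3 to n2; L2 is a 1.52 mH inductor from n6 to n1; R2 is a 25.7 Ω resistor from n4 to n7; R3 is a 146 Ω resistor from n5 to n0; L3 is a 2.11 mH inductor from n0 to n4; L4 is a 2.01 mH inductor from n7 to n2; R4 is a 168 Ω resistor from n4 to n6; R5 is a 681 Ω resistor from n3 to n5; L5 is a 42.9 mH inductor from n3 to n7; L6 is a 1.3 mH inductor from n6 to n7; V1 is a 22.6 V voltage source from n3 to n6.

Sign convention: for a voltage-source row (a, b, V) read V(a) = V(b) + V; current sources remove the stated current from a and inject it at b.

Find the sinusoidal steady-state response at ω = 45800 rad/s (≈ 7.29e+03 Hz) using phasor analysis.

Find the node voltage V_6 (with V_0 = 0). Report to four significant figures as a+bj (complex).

-0.6206-1.769j V

MNA unknowns: 7 node voltages V₁..V_7 plus 1 source current (V1)
I1: z[2]−=0.0135, z[4]+=0.0135
C1: Y=0.000+0.05862j on G[7,4]
L1: Y=0.000-0.01465j on G[1,0]
R1: Y=0.0001597+0.000j on G[3,2]
L2: Y=0.000-0.01436j on G[6,1]
R2: Y=0.03891+0.000j on G[4,7]
R3: Y=0.006849+0.000j on G[5,0]
L3: Y=0.000-0.01035j on G[0,4]
L4: Y=0.000-0.01086j on G[7,2]
R4: Y=0.005952+0.000j on G[4,6]
R5: Y=0.001468+0.000j on G[3,5]
L5: Y=0.000-0.0005090j on G[3,7]
L6: Y=0.000-0.01680j on G[6,7]
V1: row V3−V6=22.6, i_V1 at 3,6
solve → V1=-0.3072-0.8755j, V2=0.05378-1.984j, V3=21.98-1.769j, V4=0.2284-1.329j, V5=3.880-0.3122j, V6=-0.6206-1.769j, V7=0.05695-1.064j
aux → i_V1=-0.02972+0.01326j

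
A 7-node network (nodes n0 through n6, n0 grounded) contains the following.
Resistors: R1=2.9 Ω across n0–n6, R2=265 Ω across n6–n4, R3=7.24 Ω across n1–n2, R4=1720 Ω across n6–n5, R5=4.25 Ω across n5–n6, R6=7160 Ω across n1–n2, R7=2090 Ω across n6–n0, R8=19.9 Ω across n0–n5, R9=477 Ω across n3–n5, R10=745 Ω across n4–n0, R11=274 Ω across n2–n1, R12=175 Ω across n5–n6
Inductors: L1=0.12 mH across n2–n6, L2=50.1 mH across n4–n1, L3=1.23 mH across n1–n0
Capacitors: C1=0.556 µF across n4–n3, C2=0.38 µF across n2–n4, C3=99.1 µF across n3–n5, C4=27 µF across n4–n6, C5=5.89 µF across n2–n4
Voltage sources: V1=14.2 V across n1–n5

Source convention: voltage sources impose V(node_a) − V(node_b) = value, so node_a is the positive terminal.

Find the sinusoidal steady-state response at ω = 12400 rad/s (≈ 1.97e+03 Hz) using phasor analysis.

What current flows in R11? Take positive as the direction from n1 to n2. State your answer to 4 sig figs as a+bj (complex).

Apply KCL at each of the 6 non-ground nodes and solve the resulting linear system.
Node n1: branches {R3, R6, L2, L3, R11, V1} → V_1 = 9.178+3.300j
Node n2: branches {L1, R3, R6, C2, C5, R11} → V_2 = 0.1351+3.361j
Node n3: branches {C1, C3, R9} → V_3 = -4.995+3.290j
Node n4: branches {R2, C1, C2, L2, C4, C5, R10} → V_4 = -0.01804+1.672j
Node n5: branches {R4, R5, R8, C3, R9, R12, V1} → V_5 = -5.022+3.300j
Node n6: branches {R1, R2, L1, R4, R5, R7, C4, R12} → V_6 = 0.1045+1.256j
Source currents: i(V1)=-1.502+0.6252j

0.03300-0.0002233j A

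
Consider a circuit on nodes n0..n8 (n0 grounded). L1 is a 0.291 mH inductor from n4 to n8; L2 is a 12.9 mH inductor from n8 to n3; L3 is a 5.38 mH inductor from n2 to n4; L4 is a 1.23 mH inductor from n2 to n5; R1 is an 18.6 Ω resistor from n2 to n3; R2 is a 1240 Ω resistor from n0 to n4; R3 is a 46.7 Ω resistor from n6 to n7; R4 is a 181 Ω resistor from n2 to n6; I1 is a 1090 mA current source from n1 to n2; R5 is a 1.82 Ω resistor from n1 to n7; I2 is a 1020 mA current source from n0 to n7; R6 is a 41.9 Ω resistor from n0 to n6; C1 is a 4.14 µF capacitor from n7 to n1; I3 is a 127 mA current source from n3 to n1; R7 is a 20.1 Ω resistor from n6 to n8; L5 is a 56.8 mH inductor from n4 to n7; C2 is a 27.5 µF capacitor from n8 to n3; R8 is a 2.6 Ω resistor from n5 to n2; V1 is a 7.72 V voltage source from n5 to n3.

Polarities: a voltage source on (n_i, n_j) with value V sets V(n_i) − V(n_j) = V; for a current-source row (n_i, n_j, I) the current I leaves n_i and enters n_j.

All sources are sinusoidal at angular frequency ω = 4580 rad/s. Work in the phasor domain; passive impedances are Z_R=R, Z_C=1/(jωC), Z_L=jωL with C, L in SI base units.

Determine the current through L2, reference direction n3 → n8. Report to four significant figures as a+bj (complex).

MNA unknowns: 8 node voltages V₁..V_8 plus 1 source current (V1)
L1: Y=0.000-0.7503j on G[4,8]
L2: Y=0.000-0.01693j on G[8,3]
L3: Y=0.000-0.04058j on G[2,4]
L4: Y=0.000-0.1775j on G[2,5]
R1: Y=0.05376+0.000j on G[2,3]
R2: Y=0.0008065+0.000j on G[0,4]
R3: Y=0.02141+0.000j on G[6,7]
R4: Y=0.005525+0.000j on G[2,6]
I1: z[1]−=1.09, z[2]+=1.09
R5: Y=0.5495+0.000j on G[1,7]
I2: z[0]−=1.02, z[7]+=1.02
R6: Y=0.02387+0.000j on G[0,6]
C1: Y=0.000+0.01896j on G[7,1]
I3: z[3]−=0.127, z[1]+=0.127
R7: Y=0.04975+0.000j on G[6,8]
L5: Y=0.000-0.003844j on G[4,7]
C2: Y=0.000+0.1260j on G[8,3]
R8: Y=0.3846+0.000j on G[5,2]
V1: row V5−V3=7.72, i_V1 at 5,3
solve → V1=42.35-2.193j, V2=70.08-6.850j, V3=61.18-8.673j, V4=56.44+1.142j, V5=68.90-8.673j, V6=40.83-0.03859j, V7=44.10-2.253j, V8=55.76+1.652j
aux → i_V1=0.7747+0.4931j

-0.1748-0.09178j A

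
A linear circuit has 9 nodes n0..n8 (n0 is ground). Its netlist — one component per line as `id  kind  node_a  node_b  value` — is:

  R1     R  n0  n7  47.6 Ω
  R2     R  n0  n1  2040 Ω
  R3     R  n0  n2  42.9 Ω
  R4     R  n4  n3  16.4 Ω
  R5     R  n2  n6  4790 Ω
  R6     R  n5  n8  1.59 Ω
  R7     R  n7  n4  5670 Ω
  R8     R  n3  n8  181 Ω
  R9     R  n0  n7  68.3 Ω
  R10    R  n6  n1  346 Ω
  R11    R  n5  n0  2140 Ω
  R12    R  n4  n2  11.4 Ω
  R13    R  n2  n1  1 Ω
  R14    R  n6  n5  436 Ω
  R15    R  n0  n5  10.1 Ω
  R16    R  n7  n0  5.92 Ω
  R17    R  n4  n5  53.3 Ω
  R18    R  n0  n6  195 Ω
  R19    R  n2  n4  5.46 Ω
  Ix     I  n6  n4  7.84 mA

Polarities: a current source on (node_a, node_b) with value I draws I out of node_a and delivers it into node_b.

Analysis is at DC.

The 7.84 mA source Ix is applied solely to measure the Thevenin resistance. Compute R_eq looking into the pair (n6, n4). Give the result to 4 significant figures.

R_eq = 106.9 Ω

MNA unknowns: 8 node voltages V₁..V_8
R1: Y=0.02101 on G[0,7]
R2: Y=0.0004902 on G[0,1]
R3: Y=0.02331 on G[0,2]
R4: Y=0.06098 on G[4,3]
R5: Y=0.0002088 on G[2,6]
R6: Y=0.6289 on G[5,8]
R7: Y=0.0001764 on G[7,4]
R8: Y=0.005525 on G[3,8]
R9: Y=0.01464 on G[0,7]
R10: Y=0.002890 on G[6,1]
R11: Y=0.0004673 on G[5,0]
R12: Y=0.08772 on G[4,2]
R13: Y=1.000 on G[2,1]
R14: Y=0.002294 on G[6,5]
R15: Y=0.09901 on G[0,5]
R16: Y=0.1689 on G[7,0]
R17: Y=0.01876 on G[4,5]
R18: Y=0.005128 on G[0,6]
R19: Y=0.1832 on G[2,4]
Ix: z[6]−=0.00784, z[4]+=0.00784
solve → V1=0.1048, V2=0.1072, V3=0.1164, V4=0.1259, V5=0.01085, V6=-0.7119, V7=0.0001085, V8=0.01177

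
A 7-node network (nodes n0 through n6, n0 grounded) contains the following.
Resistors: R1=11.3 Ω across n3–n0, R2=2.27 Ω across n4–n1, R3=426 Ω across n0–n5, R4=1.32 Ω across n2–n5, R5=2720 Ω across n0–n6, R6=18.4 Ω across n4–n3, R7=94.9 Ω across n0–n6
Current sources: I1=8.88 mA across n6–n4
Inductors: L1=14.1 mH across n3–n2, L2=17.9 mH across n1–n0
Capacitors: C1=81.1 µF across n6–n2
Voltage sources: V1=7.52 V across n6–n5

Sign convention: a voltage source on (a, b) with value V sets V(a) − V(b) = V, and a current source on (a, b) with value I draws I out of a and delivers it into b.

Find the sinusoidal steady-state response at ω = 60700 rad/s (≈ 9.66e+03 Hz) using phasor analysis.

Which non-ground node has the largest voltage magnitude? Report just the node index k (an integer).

5

Element admittances at ω=60700 rad/s:
  Y(R1) = 0.08850+0.000j S between n3,n0
  I1: injects 0.00888 A into n4 (from n6)
  Y(R2) = 0.4405+0.000j S between n4,n1
  Y(L1) = 0.000-0.001168j S between n3,n2
  Y(R3) = 0.002347+0.000j S between n0,n5
  Y(R4) = 0.7576+0.000j S between n2,n5
  Y(R5) = 0.0003676+0.000j S between n0,n6
  Y(C1) = 0.000+4.923j S between n6,n2
  Y(L2) = 0.000-0.0009204j S between n1,n0
  Y(R6) = 0.05435+0.000j S between n4,n3
  Y(R7) = 0.01054+0.000j S between n0,n6
  V1: constraint V(n6)−V(n5) = 7.52
Assemble and solve the 7×7 MNA system:
  V(n1)=0.2789+0.004632j  V(n2)=0.3861+1.155j  V(n3)=0.1155-0.0006726j  V(n4)=0.2789+0.004050j  V(n5)=-6.960+0.02386j  V(n6)=0.5601+0.02386j
  i(V1)=-5.582-0.8566j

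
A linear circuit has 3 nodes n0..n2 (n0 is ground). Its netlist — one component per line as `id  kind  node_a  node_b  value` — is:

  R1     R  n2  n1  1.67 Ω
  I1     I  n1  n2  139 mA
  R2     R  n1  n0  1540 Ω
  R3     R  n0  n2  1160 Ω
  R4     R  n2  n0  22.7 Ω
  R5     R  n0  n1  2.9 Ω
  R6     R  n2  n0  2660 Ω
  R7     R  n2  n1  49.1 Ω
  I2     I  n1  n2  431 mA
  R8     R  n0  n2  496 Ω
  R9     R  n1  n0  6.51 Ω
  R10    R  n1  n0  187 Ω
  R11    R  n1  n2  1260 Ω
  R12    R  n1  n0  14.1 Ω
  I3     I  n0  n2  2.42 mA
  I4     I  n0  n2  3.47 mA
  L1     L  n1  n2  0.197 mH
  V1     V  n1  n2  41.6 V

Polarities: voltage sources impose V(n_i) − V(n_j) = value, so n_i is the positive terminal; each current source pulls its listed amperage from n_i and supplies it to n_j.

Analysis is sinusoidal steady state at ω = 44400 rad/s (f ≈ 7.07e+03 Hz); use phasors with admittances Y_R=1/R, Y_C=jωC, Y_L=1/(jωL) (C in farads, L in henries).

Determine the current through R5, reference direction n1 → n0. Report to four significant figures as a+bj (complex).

1.093+0.000j A

Apply KCL at each of the 2 non-ground nodes and solve the resulting linear system.
Node n1: branches {R1, I1, R2, R5, R7, I2, R9, R10, R11, R12, L1, V1} → V_1 = 3.170+0.000j
Node n2: branches {R1, I1, R3, R4, R6, R7, I2, R8, R11, I3, I4, L1, V1} → V_2 = -38.43+0.000j
Source currents: i(V1)=-28.18+4.756j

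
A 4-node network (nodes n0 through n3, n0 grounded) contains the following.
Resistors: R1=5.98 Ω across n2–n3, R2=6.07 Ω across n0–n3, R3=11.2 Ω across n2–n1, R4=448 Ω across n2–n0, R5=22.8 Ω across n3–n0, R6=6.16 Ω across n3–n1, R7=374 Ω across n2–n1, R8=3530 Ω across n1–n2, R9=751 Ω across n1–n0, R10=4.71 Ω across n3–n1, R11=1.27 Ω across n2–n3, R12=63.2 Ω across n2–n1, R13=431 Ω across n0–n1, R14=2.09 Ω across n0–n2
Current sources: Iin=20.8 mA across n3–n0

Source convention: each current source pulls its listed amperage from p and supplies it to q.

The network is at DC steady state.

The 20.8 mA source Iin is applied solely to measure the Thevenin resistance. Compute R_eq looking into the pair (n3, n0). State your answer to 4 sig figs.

Element admittances at DC:
  Y(R1) = 0.1672 S between n2,n3
  Y(R2) = 0.1647 S between n0,n3
  Y(R3) = 0.08929 S between n2,n1
  Y(R4) = 0.002232 S between n2,n0
  Y(R5) = 0.04386 S between n3,n0
  Y(R6) = 0.1623 S between n3,n1
  Y(R7) = 0.002674 S between n2,n1
  Y(R8) = 0.0002833 S between n1,n2
  Y(R9) = 0.001332 S between n1,n0
  Y(R10) = 0.2123 S between n3,n1
  Y(R11) = 0.7874 S between n2,n3
  Y(R12) = 0.01582 S between n2,n1
  Y(R13) = 0.002320 S between n0,n1
  Y(R14) = 0.4785 S between n0,n2
  Iin: injects 0.0208 A into n0 (from n3)
Assemble and solve the 3×3 MNA system:
  V(n1)=-0.03550  V(n2)=-0.02630  V(n3)=-0.03849

R_eq = 1.851 Ω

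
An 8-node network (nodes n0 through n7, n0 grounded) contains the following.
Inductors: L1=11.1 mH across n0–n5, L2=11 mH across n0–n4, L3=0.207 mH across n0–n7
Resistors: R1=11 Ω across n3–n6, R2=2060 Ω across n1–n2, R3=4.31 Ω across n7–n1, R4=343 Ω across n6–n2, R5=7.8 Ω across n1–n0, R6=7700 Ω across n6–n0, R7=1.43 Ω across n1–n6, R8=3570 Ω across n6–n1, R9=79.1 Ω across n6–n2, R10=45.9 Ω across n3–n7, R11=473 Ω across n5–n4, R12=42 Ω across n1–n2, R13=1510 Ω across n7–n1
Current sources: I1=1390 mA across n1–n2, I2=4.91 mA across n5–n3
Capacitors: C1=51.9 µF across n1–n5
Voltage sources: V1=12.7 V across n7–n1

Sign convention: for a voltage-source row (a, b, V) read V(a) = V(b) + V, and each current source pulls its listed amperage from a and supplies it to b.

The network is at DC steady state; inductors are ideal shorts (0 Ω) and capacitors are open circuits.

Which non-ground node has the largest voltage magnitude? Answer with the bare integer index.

2

MNA unknowns: 7 node voltages V₁..V_7 plus 4 source currents (L1, L2, L3, V1)
L1: row V0−V5=0, i_L1 at 0,5
R1: Y=0.09091 on G[3,6]
L2: row V0−V4=0, i_L2 at 0,4
R2: Y=0.0004854 on G[1,2]
R3: Y=0.2320 on G[7,1]
R4: Y=0.002915 on G[6,2]
R5: Y=0.1282 on G[1,0]
R6: Y=0.0001299 on G[6,0]
R7: Y=0.6993 on G[1,6]
L3: row V0−V7=0, i_L3 at 0,7
R8: Y=0.0002801 on G[6,1]
R9: Y=0.01264 on G[6,2]
R10: Y=0.02179 on G[3,7]
I1: z[1]−=1.39, z[2]+=1.39
R11: Y=0.002114 on G[5,4]
I2: z[5]−=0.00491, z[3]+=0.00491
R12: Y=0.02381 on G[1,2]
R13: Y=0.0006623 on G[7,1]
C1: Y=0.000 on G[1,5]
V1: row V7−V1=12.7, i_V1 at 7,1
solve → V1=-12.70, V2=22.59, V3=-9.345, V4=0.000, V5=0.000, V6=-11.64, V7=0.000
aux → i_L1=0.004910, i_L2=0.000, i_L3=-1.635, i_V1=-4.793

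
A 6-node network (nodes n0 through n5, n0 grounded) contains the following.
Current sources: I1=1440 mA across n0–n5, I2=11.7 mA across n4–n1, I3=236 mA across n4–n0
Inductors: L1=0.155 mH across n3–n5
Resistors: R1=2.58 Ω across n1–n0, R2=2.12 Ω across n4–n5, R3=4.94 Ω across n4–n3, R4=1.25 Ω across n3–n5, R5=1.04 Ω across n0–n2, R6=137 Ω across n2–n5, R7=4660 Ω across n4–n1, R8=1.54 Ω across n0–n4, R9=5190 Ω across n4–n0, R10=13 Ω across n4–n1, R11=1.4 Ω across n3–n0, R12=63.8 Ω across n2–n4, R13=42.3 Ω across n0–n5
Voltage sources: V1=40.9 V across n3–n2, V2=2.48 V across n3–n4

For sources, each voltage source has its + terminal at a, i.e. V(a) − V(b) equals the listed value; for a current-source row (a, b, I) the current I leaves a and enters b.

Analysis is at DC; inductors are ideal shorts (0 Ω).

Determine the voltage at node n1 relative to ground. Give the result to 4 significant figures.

MNA unknowns: 5 node voltages V₁..V_5 plus 3 source currents (L1, V1, V2)
I1: z[0]−=1.44, z[5]+=1.44
L1: row V3−V5=0, i_L1 at 3,5
R1: Y=0.3876 on G[1,0]
R2: Y=0.4717 on G[4,5]
R3: Y=0.2024 on G[4,3]
R4: Y=0.8000 on G[3,5]
R5: Y=0.9615 on G[0,2]
R6: Y=0.007299 on G[2,5]
R7: Y=0.0002146 on G[4,1]
R8: Y=0.6494 on G[0,4]
I2: z[4]−=0.0117, z[1]+=0.0117
R9: Y=0.0001927 on G[4,0]
I3: z[4]−=0.236, z[0]+=0.236
R10: Y=0.07692 on G[4,1]
R11: Y=0.7143 on G[3,0]
R12: Y=0.01567 on G[2,4]
R13: Y=0.02364 on G[0,5]
V1: row V3−V2=40.9, i_V1 at 3,2
V2: row V3−V4=2.48, i_V2 at 3,4
solve → V1=2.522, V2=-23.38, V3=17.52, V4=15.04, V5=17.52
aux → i_L1=0.4426, i_V1=-23.38, i_V2=9.916

2.522 V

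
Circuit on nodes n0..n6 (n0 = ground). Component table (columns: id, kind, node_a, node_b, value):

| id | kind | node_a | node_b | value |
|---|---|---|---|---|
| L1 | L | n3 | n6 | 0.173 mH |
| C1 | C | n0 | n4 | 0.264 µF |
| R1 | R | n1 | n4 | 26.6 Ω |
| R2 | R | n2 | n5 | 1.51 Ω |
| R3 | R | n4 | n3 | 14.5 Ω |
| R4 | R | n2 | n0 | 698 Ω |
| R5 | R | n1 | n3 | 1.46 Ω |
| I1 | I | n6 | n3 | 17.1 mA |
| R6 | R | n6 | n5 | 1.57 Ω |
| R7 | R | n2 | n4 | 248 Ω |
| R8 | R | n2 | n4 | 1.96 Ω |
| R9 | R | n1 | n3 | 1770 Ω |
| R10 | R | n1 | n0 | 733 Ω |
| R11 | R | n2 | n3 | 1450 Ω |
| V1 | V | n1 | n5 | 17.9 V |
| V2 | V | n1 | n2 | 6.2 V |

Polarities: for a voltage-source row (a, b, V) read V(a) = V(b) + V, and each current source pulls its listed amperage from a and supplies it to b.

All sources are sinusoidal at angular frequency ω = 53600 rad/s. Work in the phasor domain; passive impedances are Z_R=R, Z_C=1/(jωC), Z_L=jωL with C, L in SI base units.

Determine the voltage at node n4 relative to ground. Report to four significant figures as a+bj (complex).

MNA unknowns: 6 node voltages V₁..V_6 plus 2 source currents (V1, V2)
L1: Y=0.000-0.1078j on G[3,6]
C1: Y=0.000+0.01415j on G[0,4]
R1: Y=0.03759+0.000j on G[1,4]
R2: Y=0.6623+0.000j on G[2,5]
R3: Y=0.06897+0.000j on G[4,3]
R4: Y=0.001433+0.000j on G[2,0]
R5: Y=0.6849+0.000j on G[1,3]
I1: z[6]−=0.0171, z[3]+=0.0171
R6: Y=0.6369+0.000j on G[6,5]
R7: Y=0.004032+0.000j on G[2,4]
R8: Y=0.5102+0.000j on G[2,4]
R9: Y=0.0005650+0.000j on G[1,3]
R10: Y=0.001364+0.000j on G[1,0]
R11: Y=0.0006897+0.000j on G[2,3]
V1: row V1−V5=17.9, i_V1 at 1,5
V2: row V1−V2=6.2, i_V2 at 1,2
solve → V1=5.227+0.1499j, V2=-0.9725+0.1499j, V3=4.052+2.445j, V4=-0.02963+0.4055j, V5=-12.67+0.1499j, V6=-11.85-2.543j
aux → i_V1=-8.269+1.715j, i_V2=7.259-0.1328j

-0.02963+0.4055j V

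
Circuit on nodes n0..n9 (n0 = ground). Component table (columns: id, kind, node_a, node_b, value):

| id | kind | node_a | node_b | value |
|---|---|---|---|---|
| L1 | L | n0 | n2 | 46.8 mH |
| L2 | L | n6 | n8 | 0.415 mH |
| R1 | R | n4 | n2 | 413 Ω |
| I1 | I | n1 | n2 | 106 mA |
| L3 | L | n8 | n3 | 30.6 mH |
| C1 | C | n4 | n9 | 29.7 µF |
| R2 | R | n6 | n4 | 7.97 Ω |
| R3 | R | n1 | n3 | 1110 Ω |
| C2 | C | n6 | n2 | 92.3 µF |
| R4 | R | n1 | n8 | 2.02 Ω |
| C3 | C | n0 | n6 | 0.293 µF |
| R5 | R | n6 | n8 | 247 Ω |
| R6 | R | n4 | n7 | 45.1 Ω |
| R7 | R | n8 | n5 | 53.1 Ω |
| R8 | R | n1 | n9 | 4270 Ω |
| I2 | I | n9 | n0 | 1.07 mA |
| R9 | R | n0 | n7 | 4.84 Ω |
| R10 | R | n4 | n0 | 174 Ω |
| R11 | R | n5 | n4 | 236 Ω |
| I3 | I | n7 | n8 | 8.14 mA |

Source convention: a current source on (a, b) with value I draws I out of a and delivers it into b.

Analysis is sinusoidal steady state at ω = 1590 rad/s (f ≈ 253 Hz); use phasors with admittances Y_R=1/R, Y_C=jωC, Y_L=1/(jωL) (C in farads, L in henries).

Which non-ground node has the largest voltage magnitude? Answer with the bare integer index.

2

MNA unknowns: 9 node voltages V₁..V_9
L1: Y=0.000-0.01344j on G[0,2]
L2: Y=0.000-1.515j on G[6,8]
R1: Y=0.002421+0.000j on G[4,2]
I1: z[1]−=0.106, z[2]+=0.106
L3: Y=0.000-0.02055j on G[8,3]
C1: Y=0.000+0.04722j on G[4,9]
R2: Y=0.1255+0.000j on G[6,4]
R3: Y=0.0009009+0.000j on G[1,3]
C2: Y=0.000+0.1468j on G[6,2]
R4: Y=0.4950+0.000j on G[1,8]
C3: Y=0.000+0.0004659j on G[0,6]
R5: Y=0.004049+0.000j on G[6,8]
R6: Y=0.02217+0.000j on G[4,7]
R7: Y=0.01883+0.000j on G[8,5]
R8: Y=0.0002342+0.000j on G[1,9]
I2: z[9]−=0.00107, z[0]+=0.00107
R9: Y=0.2066+0.000j on G[0,7]
R10: Y=0.005747+0.000j on G[4,0]
R11: Y=0.004237+0.000j on G[5,4]
I3: z[7]−=0.00814, z[8]+=0.00814
solve → V1=0.3292+0.3196j, V2=0.6101-0.3689j, V3=0.5425+0.3103j, V4=0.4430+0.3083j, V5=0.5246+0.3176j, V6=0.5431+0.3844j, V7=0.007357+0.02988j, V8=0.5429+0.3197j, V9=0.4430+0.3316j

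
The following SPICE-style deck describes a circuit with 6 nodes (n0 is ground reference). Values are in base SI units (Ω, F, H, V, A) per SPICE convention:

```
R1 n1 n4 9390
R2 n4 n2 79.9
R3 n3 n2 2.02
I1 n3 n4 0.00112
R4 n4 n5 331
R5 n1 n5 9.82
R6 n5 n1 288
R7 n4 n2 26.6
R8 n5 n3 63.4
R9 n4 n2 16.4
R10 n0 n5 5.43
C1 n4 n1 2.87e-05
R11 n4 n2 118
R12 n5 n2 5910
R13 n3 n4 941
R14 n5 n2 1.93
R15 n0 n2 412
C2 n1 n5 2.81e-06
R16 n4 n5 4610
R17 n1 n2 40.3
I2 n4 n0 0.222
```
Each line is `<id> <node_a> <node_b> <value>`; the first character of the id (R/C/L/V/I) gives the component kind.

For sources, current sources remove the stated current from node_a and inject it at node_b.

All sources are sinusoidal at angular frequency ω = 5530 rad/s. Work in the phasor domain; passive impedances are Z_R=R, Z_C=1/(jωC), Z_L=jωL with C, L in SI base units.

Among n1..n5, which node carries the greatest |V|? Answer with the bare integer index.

4

Element admittances at ω=5530 rad/s:
  Y(R1) = 0.0001065+0.000j S between n1,n4
  Y(R2) = 0.01252+0.000j S between n4,n2
  Y(R3) = 0.4950+0.000j S between n3,n2
  I1: injects 0.00112 A into n4 (from n3)
  Y(R4) = 0.003021+0.000j S between n4,n5
  Y(R5) = 0.1018+0.000j S between n1,n5
  Y(R6) = 0.003472+0.000j S between n5,n1
  Y(R7) = 0.03759+0.000j S between n4,n2
  Y(R8) = 0.01577+0.000j S between n5,n3
  Y(R9) = 0.06098+0.000j S between n4,n2
  Y(R10) = 0.1842+0.000j S between n0,n5
  Y(C1) = 0.000+0.1587j S between n4,n1
  Y(R11) = 0.008475+0.000j S between n4,n2
  Y(R12) = 0.0001692+0.000j S between n5,n2
  Y(R13) = 0.001063+0.000j S between n3,n4
  Y(R14) = 0.5181+0.000j S between n5,n2
  Y(R15) = 0.002427+0.000j S between n0,n2
  Y(C2) = 0.000+0.01554j S between n1,n5
  Y(R16) = 0.0002169+0.000j S between n4,n5
  Y(R17) = 0.02481+0.000j S between n1,n2
  I2: injects 0.222 A into n0 (from n4)
Assemble and solve the 5×5 MNA system:
  V(n1)=-2.066-0.2307j  V(n2)=-1.422+0.06713j  V(n3)=-1.419+0.06579j  V(n4)=-2.352+0.4307j  V(n5)=-1.187-0.0008847j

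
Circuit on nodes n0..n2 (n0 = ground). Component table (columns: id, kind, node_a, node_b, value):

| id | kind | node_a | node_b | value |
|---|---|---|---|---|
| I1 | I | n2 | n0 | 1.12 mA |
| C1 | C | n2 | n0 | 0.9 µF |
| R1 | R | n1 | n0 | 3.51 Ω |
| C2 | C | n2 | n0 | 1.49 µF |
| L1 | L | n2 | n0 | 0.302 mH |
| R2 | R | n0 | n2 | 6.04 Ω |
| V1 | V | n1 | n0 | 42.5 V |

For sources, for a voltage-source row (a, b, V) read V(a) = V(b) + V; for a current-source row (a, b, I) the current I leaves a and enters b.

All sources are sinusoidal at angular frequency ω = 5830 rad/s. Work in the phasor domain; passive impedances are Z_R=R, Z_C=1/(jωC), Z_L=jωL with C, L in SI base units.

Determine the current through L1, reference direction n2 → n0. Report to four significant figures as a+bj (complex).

Apply KCL at each of the 2 non-ground nodes and solve the resulting linear system.
Node n1: branches {R1, V1} → V_1 = 42.50+0.000j
Node n2: branches {I1, C1, C2, L1, R2} → V_2 = -0.0005546-0.001856j
Source currents: i(V1)=-12.11+0.000j

-0.001054+0.0003150j A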